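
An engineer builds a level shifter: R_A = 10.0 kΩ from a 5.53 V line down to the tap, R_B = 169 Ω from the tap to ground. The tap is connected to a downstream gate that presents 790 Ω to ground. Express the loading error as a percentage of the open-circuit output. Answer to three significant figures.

17.4 %

Unloaded V = 5.53 × 169/10170 = 0.09190 V.
Loaded: R_B‖R_L = 139.2 Ω, giving V = 5.53 × 139.2/10140 = 0.07593 V.
Drop = (0.09190 − 0.07593) / 0.09190 = 17.4 %.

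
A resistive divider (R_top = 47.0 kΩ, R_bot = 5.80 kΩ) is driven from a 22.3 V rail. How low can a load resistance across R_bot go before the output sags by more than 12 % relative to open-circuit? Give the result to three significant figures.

Output resistance R_th = R_top‖R_bot = (47.0 × 5.80)/52.80 = 5.163 kΩ.
The fractional drop is R_th/(R_th + R_L); requiring this ≤ 0.120 gives R_L ≥ R_th(1/0.120 − 1) = 5.163 × 7.333 = 37.9 kΩ.

R_L(min) ≈ 37.9 kΩ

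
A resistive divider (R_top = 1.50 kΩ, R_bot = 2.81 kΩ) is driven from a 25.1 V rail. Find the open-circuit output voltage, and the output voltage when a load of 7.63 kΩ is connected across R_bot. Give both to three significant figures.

Open-circuit: V = 25.1 × 2.81/(1.50 + 2.81) = 16.4 V.
With the load, R_bot becomes R_bot‖R_L = 2.054 kΩ, so V = 25.1 × 2.054/3.554 = 14.5 V.

Unloaded: 16.4 V; loaded: 14.5 V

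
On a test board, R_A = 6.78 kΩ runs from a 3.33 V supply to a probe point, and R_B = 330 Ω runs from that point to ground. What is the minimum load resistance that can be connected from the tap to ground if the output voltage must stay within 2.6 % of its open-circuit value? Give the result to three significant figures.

Output resistance R_th = R_A‖R_B = (6780 × 330)/7110 = 314.7 Ω.
The fractional drop is R_th/(R_th + R_L); requiring this ≤ 0.0260 gives R_L ≥ R_th(1/0.0260 − 1) = 314.7 × 37.46 = 11.8 kΩ.

R_L(min) ≈ 11.8 kΩ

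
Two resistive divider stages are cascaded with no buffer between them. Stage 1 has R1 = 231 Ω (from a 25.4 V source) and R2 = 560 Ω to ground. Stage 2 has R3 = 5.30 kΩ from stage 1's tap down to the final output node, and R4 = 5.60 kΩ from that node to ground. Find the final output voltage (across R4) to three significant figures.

Stage 2 presents R3+R4 = 10900 Ω as a load on stage 1's tap.
Stage 1's lower leg becomes R2‖(R3+R4) = 532.6 Ω, so V_mid = 25.4 × 532.6/763.6 = 17.72 V.
Stage 2 is itself unloaded: V_out = V_mid × R4/(R3+R4) = 17.72 × 5600/10900 = 9.10 V.

V_out ≈ 9.10 V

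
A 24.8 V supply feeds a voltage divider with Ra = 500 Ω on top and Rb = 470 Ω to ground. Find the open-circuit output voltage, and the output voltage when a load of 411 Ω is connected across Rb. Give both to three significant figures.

Open-circuit: V = 24.8 × 470/(500 + 470) = 12.0 V.
With the load, Rb becomes Rb‖R_L = 219.3 Ω, so V = 24.8 × 219.3/719.3 = 7.56 V.

Unloaded: 12.0 V; loaded: 7.56 V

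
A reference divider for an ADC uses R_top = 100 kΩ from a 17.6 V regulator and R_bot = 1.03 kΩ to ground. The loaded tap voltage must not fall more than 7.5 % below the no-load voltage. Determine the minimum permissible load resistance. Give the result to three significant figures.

Output resistance R_th = R_top‖R_bot = (100 × 1.03)/101.0 = 1.019 kΩ.
The fractional drop is R_th/(R_th + R_L); requiring this ≤ 0.0750 gives R_L ≥ R_th(1/0.0750 − 1) = 1.019 × 12.33 = 12.6 kΩ.

R_L(min) ≈ 12.6 kΩ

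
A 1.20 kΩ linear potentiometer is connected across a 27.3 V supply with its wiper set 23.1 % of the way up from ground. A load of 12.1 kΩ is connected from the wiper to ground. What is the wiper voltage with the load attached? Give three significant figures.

The wiper splits the pot into (1−α)R = 922.8 Ω above and αR = 277.2 Ω below.
Lower section ‖ load = 271.0 Ω.
V_wiper = 27.3 × 271.0/(922.8 + 271.0) = 6.20 V.

V ≈ 6.20 V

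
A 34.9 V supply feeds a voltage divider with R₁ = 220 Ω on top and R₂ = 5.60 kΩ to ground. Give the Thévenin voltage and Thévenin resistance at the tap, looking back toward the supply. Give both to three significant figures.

V_th = 33.6 V, R_th = 212 Ω

V_th is the open-circuit tap voltage: 34.9 × 5600/(220 + 5600) = 33.6 V.
With the supply zeroed, R₁ and R₂ appear in parallel from the tap: R_th = R₁‖R₂ = (220 × 5600)/5820 = 212 Ω.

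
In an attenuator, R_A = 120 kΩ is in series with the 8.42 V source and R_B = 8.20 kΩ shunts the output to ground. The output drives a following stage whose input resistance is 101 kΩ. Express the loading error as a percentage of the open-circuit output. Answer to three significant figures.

The divider's output (Thévenin) resistance is R_A‖R_B = 7.676 kΩ.
Fractional drop under load = R_th/(R_th + R_L) = 7.676 / (7.676 + 101) = 0.07063.
So the output falls by 7.06 %.

7.06 %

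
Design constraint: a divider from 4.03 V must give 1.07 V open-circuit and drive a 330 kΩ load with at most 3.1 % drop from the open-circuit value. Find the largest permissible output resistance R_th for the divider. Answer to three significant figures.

Loading drop = R_th/(R_th + R_L) ≤ 0.0310, so R_th ≤ R_L · ε/(1−ε) = 330 kΩ × 0.0310/0.9690 = 10.6 kΩ.
(Any R1, R2 with R2/(R1+R2) = 0.266 and R1‖R2 ≤ 10.6 kΩ will meet the spec.)

R_th ≤ 10.6 kΩ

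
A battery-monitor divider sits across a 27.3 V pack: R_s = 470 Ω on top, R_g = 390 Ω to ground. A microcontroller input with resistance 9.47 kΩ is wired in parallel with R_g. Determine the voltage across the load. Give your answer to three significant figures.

V_out ≈ 12.1 V

The load sits in parallel with R_g: R_g‖R_L = (390 × 9470) / (390 + 9470) = 374.6 Ω.
V_out = 27.3 × 374.6 / (470 + 374.6) = 27.3 × 374.6/844.6 = 12.1 V.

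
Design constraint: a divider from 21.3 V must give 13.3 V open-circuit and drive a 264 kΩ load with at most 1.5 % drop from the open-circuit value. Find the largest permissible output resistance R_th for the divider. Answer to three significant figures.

R_th ≤ 4.02 kΩ

Loading drop = R_th/(R_th + R_L) ≤ 0.0150, so R_th ≤ R_L · ε/(1−ε) = 264 kΩ × 0.0150/0.9850 = 4.02 kΩ.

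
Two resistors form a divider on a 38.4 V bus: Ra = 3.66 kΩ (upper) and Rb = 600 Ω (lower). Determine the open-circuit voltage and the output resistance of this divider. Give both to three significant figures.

V_th = 5.41 V, R_th = 515 Ω

V_th is the open-circuit tap voltage: 38.4 × 600/(3660 + 600) = 5.41 V.
With the supply zeroed, Ra and Rb appear in parallel from the tap: R_th = Ra‖Rb = (3660 × 600)/4260 = 515 Ω.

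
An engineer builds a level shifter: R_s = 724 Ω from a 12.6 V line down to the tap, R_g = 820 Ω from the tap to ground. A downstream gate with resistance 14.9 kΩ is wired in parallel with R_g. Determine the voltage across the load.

V_out ≈ 6.52 V

The load sits in parallel with R_g: R_g‖R_L = (820 × 14900) / (820 + 14900) = 777.2 Ω.
V_out = 12.6 × 777.2 / (724 + 777.2) = 12.6 × 777.2/1501 = 6.52 V.
(Unloaded it would have been 6.69 V.)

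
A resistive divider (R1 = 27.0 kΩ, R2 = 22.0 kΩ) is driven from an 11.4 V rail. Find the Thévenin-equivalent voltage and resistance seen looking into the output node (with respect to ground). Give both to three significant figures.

V_th = 5.12 V, R_th = 12.1 kΩ

V_th is the open-circuit tap voltage: 11.4 × 22.0/(27.0 + 22.0) = 5.12 V.
With the supply zeroed, R1 and R2 appear in parallel from the tap: R_th = R1‖R2 = (27.0 × 22.0)/49.00 = 12.1 kΩ.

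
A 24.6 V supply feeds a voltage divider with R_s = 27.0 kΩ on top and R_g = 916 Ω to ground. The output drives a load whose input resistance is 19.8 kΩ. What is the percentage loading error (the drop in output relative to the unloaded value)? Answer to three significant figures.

4.28 %

The divider's output (Thévenin) resistance is R_s‖R_g = 885.9 Ω.
Fractional drop under load = R_th/(R_th + R_L) = 885.9 / (885.9 + 19800) = 0.04283.
So the output falls by 4.28 %.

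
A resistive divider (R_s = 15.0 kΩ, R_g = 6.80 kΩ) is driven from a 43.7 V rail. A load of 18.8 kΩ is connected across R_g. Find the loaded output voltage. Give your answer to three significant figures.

The load sits in parallel with R_g: R_g‖R_L = (6.80 × 18.8) / (6.80 + 18.8) = 4.994 kΩ.
V_out = 43.7 × 4.994 / (15.0 + 4.994) = 43.7 × 4.994/19.99 = 10.9 V.
(Unloaded it would have been 13.6 V.)

V_out ≈ 10.9 V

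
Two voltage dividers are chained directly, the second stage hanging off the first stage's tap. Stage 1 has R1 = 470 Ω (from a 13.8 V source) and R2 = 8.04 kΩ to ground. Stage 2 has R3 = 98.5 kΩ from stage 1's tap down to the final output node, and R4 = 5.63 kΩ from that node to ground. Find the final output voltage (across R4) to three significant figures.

V_out ≈ 0.702 V

Stage 2 presents R3+R4 = 104100 Ω as a load on stage 1's tap.
Stage 1's lower leg becomes R2‖(R3+R4) = 7464 Ω, so V_mid = 13.8 × 7464/7934 = 12.98 V.
Stage 2 is itself unloaded: V_out = V_mid × R4/(R3+R4) = 12.98 × 5630/104100 = 0.702 V.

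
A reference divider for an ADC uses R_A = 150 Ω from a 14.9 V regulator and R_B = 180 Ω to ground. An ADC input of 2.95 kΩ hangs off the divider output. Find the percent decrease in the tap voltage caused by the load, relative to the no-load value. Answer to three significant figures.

2.70 %

The divider's output (Thévenin) resistance is R_A‖R_B = 81.82 Ω.
Fractional drop under load = R_th/(R_th + R_L) = 81.82 / (81.82 + 2950) = 0.02699.
So the output falls by 2.70 %.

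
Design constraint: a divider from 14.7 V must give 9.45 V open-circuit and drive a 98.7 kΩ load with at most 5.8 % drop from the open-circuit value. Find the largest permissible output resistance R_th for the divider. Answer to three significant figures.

Loading drop = R_th/(R_th + R_L) ≤ 0.0580, so R_th ≤ R_L · ε/(1−ε) = 98.7 kΩ × 0.0580/0.9420 = 6.08 kΩ.
(Any R1, R2 with R2/(R1+R2) = 0.643 and R1‖R2 ≤ 6.08 kΩ will meet the spec.)

R_th ≤ 6.08 kΩ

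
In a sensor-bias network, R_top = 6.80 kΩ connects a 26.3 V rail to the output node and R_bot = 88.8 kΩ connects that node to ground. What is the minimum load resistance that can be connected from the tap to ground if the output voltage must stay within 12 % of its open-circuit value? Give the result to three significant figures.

R_L(min) ≈ 46.3 kΩ

Output resistance R_th = R_top‖R_bot = (6.80 × 88.8)/95.60 = 6.316 kΩ.
The fractional drop is R_th/(R_th + R_L); requiring this ≤ 0.120 gives R_L ≥ R_th(1/0.120 − 1) = 6.316 × 7.333 = 46.3 kΩ.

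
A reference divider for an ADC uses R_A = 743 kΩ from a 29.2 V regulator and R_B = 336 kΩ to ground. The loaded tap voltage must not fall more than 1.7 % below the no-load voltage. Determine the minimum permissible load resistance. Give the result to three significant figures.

R_L(min) ≈ 13.4 MΩ

Output resistance R_th = R_A‖R_B = (743 × 336)/1079 = 231.4 kΩ.
The fractional drop is R_th/(R_th + R_L); requiring this ≤ 0.0170 gives R_L ≥ R_th(1/0.0170 − 1) = 231.4 × 57.82 = 13.4 MΩ.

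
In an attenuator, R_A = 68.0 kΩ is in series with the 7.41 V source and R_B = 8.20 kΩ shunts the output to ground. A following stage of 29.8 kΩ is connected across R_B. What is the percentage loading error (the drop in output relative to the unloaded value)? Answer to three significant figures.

19.7 %

The divider's output (Thévenin) resistance is R_A‖R_B = 7.318 kΩ.
Fractional drop under load = R_th/(R_th + R_L) = 7.318 / (7.318 + 29.8) = 0.1971.
So the output falls by 19.7 %.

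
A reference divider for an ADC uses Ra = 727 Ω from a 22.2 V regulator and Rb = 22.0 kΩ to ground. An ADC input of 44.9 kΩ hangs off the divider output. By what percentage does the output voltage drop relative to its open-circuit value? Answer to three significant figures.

1.54 %

The divider's output (Thévenin) resistance is Ra‖Rb = 703.7 Ω.
Fractional drop under load = R_th/(R_th + R_L) = 703.7 / (703.7 + 44900) = 0.01543.
So the output falls by 1.54 %.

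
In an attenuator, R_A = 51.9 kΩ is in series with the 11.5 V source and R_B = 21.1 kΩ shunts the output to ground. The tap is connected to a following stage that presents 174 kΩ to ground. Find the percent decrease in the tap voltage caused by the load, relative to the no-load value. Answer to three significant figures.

The divider's output (Thévenin) resistance is R_A‖R_B = 15.00 kΩ.
Fractional drop under load = R_th/(R_th + R_L) = 15.00 / (15.00 + 174) = 0.07937.
So the output falls by 7.94 %.

7.94 %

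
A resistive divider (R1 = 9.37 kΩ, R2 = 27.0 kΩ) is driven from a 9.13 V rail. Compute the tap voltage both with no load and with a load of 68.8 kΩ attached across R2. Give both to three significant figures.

Unloaded: 6.78 V; loaded: 6.16 V

Open-circuit: V = 9.13 × 27.0/(9.37 + 27.0) = 6.78 V.
With the load, R2 becomes R2‖R_L = 19.39 kΩ, so V = 9.13 × 19.39/28.76 = 6.16 V.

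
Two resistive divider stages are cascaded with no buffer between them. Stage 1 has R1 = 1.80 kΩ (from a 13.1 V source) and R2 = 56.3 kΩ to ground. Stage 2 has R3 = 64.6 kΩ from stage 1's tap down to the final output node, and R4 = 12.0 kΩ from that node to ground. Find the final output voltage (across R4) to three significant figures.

V_out ≈ 1.94 V

Stage 2 presents R3+R4 = 76.60 kΩ as a load on stage 1's tap.
Stage 1's lower leg becomes R2‖(R3+R4) = 32.45 kΩ, so V_mid = 13.1 × 32.45/34.25 = 12.41 V.
Stage 2 is itself unloaded: V_out = V_mid × R4/(R3+R4) = 12.41 × 12.0/76.60 = 1.94 V.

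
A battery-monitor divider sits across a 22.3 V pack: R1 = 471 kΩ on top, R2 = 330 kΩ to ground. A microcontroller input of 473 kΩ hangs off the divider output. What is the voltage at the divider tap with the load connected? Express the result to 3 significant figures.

The load sits in parallel with R2: R2‖R_L = (330 × 473) / (330 + 473) = 194.4 kΩ.
V_out = 22.3 × 194.4 / (471 + 194.4) = 22.3 × 194.4/665.4 = 6.51 V.

V_out ≈ 6.51 V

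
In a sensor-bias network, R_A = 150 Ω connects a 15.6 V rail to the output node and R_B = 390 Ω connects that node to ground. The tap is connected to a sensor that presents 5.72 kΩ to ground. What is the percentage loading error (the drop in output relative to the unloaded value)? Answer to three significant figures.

1.86 %

The divider's output (Thévenin) resistance is R_A‖R_B = 108.3 Ω.
Fractional drop under load = R_th/(R_th + R_L) = 108.3 / (108.3 + 5720) = 0.01859.
So the output falls by 1.86 %.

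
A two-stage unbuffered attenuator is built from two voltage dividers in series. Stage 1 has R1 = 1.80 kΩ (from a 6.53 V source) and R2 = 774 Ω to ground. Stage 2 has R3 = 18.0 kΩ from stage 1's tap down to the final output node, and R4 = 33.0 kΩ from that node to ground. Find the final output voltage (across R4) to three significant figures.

Stage 2 presents R3+R4 = 51000 Ω as a load on stage 1's tap.
Stage 1's lower leg becomes R2‖(R3+R4) = 762.4 Ω, so V_mid = 6.53 × 762.4/2562 = 1.943 V.
Stage 2 is itself unloaded: V_out = V_mid × R4/(R3+R4) = 1.943 × 33000/51000 = 1.26 V.

V_out ≈ 1.26 V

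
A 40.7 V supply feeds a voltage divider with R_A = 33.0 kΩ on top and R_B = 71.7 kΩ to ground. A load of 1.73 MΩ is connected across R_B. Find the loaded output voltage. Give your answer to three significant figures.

V_out ≈ 27.5 V

The load sits in parallel with R_B: R_B‖R_L = (71.7 × 1730) / (71.7 + 1730) = 68.85 kΩ.
V_out = 40.7 × 68.85 / (33.0 + 68.85) = 40.7 × 68.85/101.8 = 27.5 V.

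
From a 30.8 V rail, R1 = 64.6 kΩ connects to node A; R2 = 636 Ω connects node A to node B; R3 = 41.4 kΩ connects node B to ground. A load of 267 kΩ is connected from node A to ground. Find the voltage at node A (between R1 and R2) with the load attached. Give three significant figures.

Below node A the series string R2+R3 = 42040 Ω sits in parallel with the 267000 Ω load: 36320 Ω.
V_A = 30.8 × 36320/(64600 + 36320) = 11.1 V.

V ≈ 11.1 V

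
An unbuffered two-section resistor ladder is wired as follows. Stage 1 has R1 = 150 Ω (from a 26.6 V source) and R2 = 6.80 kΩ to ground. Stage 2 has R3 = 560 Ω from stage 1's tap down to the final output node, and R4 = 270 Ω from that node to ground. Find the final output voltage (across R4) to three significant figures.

Stage 2 presents R3+R4 = 830.0 Ω as a load on stage 1's tap.
Stage 1's lower leg becomes R2‖(R3+R4) = 739.7 Ω, so V_mid = 26.6 × 739.7/889.7 = 22.12 V.
Stage 2 is itself unloaded: V_out = V_mid × R4/(R3+R4) = 22.12 × 270/830.0 = 7.19 V.

V_out ≈ 7.19 V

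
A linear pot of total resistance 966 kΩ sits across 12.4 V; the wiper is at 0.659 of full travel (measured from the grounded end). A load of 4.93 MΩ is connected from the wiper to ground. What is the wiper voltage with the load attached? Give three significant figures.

V ≈ 7.83 V

The wiper splits the pot into (1−α)R = 329.4 kΩ above and αR = 636.6 kΩ below.
Lower section ‖ load = 563.8 kΩ.
V_wiper = 12.4 × 563.8/(329.4 + 563.8) = 7.83 V.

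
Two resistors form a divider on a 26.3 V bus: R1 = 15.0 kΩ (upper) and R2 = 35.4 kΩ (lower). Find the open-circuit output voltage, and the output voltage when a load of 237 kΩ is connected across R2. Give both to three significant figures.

Open-circuit: V = 26.3 × 35.4/(15.0 + 35.4) = 18.5 V.
With the load, R2 becomes R2‖R_L = 30.80 kΩ, so V = 26.3 × 30.80/45.80 = 17.7 V.

Unloaded: 18.5 V; loaded: 17.7 V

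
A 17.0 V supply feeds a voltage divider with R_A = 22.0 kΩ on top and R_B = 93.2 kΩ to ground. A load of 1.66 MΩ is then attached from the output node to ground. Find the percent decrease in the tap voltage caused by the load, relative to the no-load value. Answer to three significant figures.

The divider's output (Thévenin) resistance is R_A‖R_B = 17.80 kΩ.
Fractional drop under load = R_th/(R_th + R_L) = 17.80 / (17.80 + 1660) = 0.01061.
So the output falls by 1.06 %.

1.06 %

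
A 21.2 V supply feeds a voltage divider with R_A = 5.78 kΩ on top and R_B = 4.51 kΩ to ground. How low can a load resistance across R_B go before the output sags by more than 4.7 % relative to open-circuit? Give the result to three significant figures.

Output resistance R_th = R_A‖R_B = (5.78 × 4.51)/10.29 = 2.533 kΩ.
The fractional drop is R_th/(R_th + R_L); requiring this ≤ 0.0470 gives R_L ≥ R_th(1/0.0470 − 1) = 2.533 × 20.28 = 51.4 kΩ.

R_L(min) ≈ 51.4 kΩ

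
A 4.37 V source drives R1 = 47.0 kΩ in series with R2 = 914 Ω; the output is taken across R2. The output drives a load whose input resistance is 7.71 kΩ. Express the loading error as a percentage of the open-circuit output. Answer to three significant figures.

The divider's output (Thévenin) resistance is R1‖R2 = 896.6 Ω.
Fractional drop under load = R_th/(R_th + R_L) = 896.6 / (896.6 + 7710) = 0.1042.
So the output falls by 10.4 %.

10.4 %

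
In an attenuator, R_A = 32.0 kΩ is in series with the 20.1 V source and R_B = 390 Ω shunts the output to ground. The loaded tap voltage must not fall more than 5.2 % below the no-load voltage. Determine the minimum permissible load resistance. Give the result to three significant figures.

R_L(min) ≈ 7.02 kΩ

Output resistance R_th = R_A‖R_B = (32000 × 390)/32390 = 385.3 Ω.
The fractional drop is R_th/(R_th + R_L); requiring this ≤ 0.0520 gives R_L ≥ R_th(1/0.0520 − 1) = 385.3 × 18.23 = 7.02 kΩ.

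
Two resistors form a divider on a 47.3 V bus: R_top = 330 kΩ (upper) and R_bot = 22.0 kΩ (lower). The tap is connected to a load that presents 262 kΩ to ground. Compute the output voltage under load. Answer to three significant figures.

V_out ≈ 2.74 V

The load sits in parallel with R_bot: R_bot‖R_L = (22.0 × 262) / (22.0 + 262) = 20.30 kΩ.
V_out = 47.3 × 20.30 / (330 + 20.30) = 47.3 × 20.30/350.3 = 2.74 V.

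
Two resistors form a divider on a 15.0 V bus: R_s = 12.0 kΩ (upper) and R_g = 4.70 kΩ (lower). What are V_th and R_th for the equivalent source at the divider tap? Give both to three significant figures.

V_th is the open-circuit tap voltage: 15.0 × 4.70/(12.0 + 4.70) = 4.22 V.
With the supply zeroed, R_s and R_g appear in parallel from the tap: R_th = R_s‖R_g = (12.0 × 4.70)/16.70 = 3.38 kΩ.

V_th = 4.22 V, R_th = 3.38 kΩ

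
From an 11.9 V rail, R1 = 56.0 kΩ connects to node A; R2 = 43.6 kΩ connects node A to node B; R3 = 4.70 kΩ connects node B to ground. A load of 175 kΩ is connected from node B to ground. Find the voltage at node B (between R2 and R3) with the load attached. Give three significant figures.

At node B, R3 is in parallel with the load: R3‖R_L = 4.577 kΩ.
Below node A the resistance is R2 + (R3‖R_L) = 48.18 kΩ, so V_A = 11.9 × 48.18/104.2 = 5.503 V.
Then V_B = V_A × (R3‖R_L)/(R2 + R3‖R_L) = 5.503 × 4.577/48.18 = 0.523 V.

V ≈ 0.523 V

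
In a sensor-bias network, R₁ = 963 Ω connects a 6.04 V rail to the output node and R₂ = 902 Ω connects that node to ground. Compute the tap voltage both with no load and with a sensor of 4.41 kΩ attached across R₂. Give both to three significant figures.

Unloaded: 2.92 V; loaded: 2.64 V

Open-circuit: V = 6.04 × 902/(963 + 902) = 2.92 V.
With the load, R₂ becomes R₂‖R_L = 748.8 Ω, so V = 6.04 × 748.8/1712 = 2.64 V.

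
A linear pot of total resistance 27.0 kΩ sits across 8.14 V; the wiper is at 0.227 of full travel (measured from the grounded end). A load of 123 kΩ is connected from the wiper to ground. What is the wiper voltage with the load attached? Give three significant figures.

The wiper splits the pot into (1−α)R = 20.87 kΩ above and αR = 6.129 kΩ below.
Lower section ‖ load = 5.838 kΩ.
V_wiper = 8.14 × 5.838/(20.87 + 5.838) = 1.78 V.

V ≈ 1.78 V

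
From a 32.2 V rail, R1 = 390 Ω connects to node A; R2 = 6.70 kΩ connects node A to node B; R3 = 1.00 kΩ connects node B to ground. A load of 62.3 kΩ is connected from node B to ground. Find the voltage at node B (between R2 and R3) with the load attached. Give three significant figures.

V ≈ 3.93 V

At node B, R3 is in parallel with the load: R3‖R_L = 984.2 Ω.
Below node A the resistance is R2 + (R3‖R_L) = 7684 Ω, so V_A = 32.2 × 7684/8074 = 30.64 V.
Then V_B = V_A × (R3‖R_L)/(R2 + R3‖R_L) = 30.64 × 984.2/7684 = 3.93 V.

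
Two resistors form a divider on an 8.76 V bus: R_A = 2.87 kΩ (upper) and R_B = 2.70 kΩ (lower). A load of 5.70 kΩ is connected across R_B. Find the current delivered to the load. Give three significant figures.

R_B‖R_L = 1.832 kΩ; V_out = 8.76 × 1.832/4.702 = 3.413 V.
I_L = V_out / R_L = 3.413 / 5.70 kΩ = 0.599 mA.

I_L ≈ 0.599 mA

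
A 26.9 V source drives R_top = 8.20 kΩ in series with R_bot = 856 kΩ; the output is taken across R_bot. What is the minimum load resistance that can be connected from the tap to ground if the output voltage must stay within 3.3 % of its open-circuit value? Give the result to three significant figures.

Output resistance R_th = R_top‖R_bot = (8.20 × 856)/864.2 = 8.122 kΩ.
The fractional drop is R_th/(R_th + R_L); requiring this ≤ 0.0330 gives R_L ≥ R_th(1/0.0330 − 1) = 8.122 × 29.30 = 238 kΩ.

R_L(min) ≈ 238 kΩ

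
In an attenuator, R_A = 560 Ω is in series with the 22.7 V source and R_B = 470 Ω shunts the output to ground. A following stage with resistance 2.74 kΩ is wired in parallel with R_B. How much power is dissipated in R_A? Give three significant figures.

Total resistance from the source is R_A + (R_B‖R_L) = 961.2 Ω, so I = 22.7/961.2 Ω = 23.62 mA.
P = I²·R_A = (23.62 mA)² × 560 Ω = 312 mW.

P ≈ 312 mW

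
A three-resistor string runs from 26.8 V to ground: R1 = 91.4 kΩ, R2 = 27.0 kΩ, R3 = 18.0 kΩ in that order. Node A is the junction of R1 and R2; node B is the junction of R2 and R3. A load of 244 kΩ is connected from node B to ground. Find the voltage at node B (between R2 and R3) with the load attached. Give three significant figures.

V ≈ 3.32 V

At node B, R3 is in parallel with the load: R3‖R_L = 16.76 kΩ.
Below node A the resistance is R2 + (R3‖R_L) = 43.76 kΩ, so V_A = 26.8 × 43.76/135.2 = 8.677 V.
Then V_B = V_A × (R3‖R_L)/(R2 + R3‖R_L) = 8.677 × 16.76/43.76 = 3.32 V.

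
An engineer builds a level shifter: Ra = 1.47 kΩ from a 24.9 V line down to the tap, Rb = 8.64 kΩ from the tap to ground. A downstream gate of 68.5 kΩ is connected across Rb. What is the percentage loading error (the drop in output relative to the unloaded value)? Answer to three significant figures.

1.80 %

The divider's output (Thévenin) resistance is Ra‖Rb = 1.256 kΩ.
Fractional drop under load = R_th/(R_th + R_L) = 1.256 / (1.256 + 68.5) = 0.01801.
So the output falls by 1.80 %.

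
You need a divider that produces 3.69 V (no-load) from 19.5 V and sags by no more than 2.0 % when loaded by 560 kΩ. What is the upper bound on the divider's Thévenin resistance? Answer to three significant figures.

R_th ≤ 11.4 kΩ

Loading drop = R_th/(R_th + R_L) ≤ 0.0200, so R_th ≤ R_L · ε/(1−ε) = 560 kΩ × 0.0200/0.9800 = 11.4 kΩ.
(Any R1, R2 with R2/(R1+R2) = 0.189 and R1‖R2 ≤ 11.4 kΩ will meet the spec.)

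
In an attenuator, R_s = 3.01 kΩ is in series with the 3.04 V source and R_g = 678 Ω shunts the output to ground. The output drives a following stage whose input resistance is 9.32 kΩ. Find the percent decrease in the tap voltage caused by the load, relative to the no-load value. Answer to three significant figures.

The divider's output (Thévenin) resistance is R_s‖R_g = 553.4 Ω.
Fractional drop under load = R_th/(R_th + R_L) = 553.4 / (553.4 + 9320) = 0.05605.
So the output falls by 5.60 %.

5.60 %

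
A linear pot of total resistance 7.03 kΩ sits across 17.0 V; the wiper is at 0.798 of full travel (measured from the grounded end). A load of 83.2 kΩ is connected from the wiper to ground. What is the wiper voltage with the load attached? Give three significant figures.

V ≈ 13.4 V

The wiper splits the pot into (1−α)R = 1.420 kΩ above and αR = 5.610 kΩ below.
Lower section ‖ load = 5.256 kΩ.
V_wiper = 17.0 × 5.256/(1.420 + 5.256) = 13.4 V.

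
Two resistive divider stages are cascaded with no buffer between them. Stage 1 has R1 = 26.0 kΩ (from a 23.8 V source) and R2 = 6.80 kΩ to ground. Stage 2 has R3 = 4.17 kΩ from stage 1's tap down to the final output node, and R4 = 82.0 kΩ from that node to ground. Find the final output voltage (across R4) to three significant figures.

V_out ≈ 4.42 V

Stage 2 presents R3+R4 = 86.17 kΩ as a load on stage 1's tap.
Stage 1's lower leg becomes R2‖(R3+R4) = 6.303 kΩ, so V_mid = 23.8 × 6.303/32.30 = 4.644 V.
Stage 2 is itself unloaded: V_out = V_mid × R4/(R3+R4) = 4.644 × 82.0/86.17 = 4.42 V.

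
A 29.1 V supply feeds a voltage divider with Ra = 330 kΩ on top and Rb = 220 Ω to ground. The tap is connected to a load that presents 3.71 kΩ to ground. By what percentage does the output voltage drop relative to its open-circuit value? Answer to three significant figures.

5.59 %

The divider's output (Thévenin) resistance is Ra‖Rb = 219.9 Ω.
Fractional drop under load = R_th/(R_th + R_L) = 219.9 / (219.9 + 3710) = 0.05594.
So the output falls by 5.59 %.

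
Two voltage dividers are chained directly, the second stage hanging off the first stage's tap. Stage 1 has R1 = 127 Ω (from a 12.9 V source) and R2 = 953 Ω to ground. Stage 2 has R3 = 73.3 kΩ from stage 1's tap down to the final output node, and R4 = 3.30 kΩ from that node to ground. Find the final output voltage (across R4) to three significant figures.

Stage 2 presents R3+R4 = 76600 Ω as a load on stage 1's tap.
Stage 1's lower leg becomes R2‖(R3+R4) = 941.3 Ω, so V_mid = 12.9 × 941.3/1068 = 11.37 V.
Stage 2 is itself unloaded: V_out = V_mid × R4/(R3+R4) = 11.37 × 3300/76600 = 0.490 V.

V_out ≈ 0.490 V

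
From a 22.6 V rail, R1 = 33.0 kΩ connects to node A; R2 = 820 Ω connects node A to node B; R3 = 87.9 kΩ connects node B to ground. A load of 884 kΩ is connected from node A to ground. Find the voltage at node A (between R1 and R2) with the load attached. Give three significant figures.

V ≈ 16.0 V

Below node A the series string R2+R3 = 88720 Ω sits in parallel with the 884000 Ω load: 80630 Ω.
V_A = 22.6 × 80630/(33000 + 80630) = 16.0 V.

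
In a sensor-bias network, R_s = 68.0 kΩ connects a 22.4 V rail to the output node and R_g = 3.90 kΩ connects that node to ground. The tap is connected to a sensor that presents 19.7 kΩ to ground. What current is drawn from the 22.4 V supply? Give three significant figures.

I ≈ 0.314 mA

R_g‖R_L = 3.256 kΩ, so the source sees R_s + R_g‖R_L = 71.26 kΩ.
I = 22.4 V / 71.26 kΩ = 0.314 mA.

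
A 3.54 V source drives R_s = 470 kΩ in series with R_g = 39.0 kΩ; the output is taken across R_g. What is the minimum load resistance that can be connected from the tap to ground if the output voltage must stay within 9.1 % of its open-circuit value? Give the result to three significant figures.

Output resistance R_th = R_s‖R_g = (470 × 39.0)/509.0 = 36.01 kΩ.
The fractional drop is R_th/(R_th + R_L); requiring this ≤ 0.0910 gives R_L ≥ R_th(1/0.0910 − 1) = 36.01 × 9.989 = 360 kΩ.

R_L(min) ≈ 360 kΩ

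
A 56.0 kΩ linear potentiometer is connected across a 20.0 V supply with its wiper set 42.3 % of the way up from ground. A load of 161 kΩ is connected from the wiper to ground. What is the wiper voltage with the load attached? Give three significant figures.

The wiper splits the pot into (1−α)R = 32.31 kΩ above and αR = 23.69 kΩ below.
Lower section ‖ load = 20.65 kΩ.
V_wiper = 20.0 × 20.65/(32.31 + 20.65) = 7.80 V.

V ≈ 7.80 V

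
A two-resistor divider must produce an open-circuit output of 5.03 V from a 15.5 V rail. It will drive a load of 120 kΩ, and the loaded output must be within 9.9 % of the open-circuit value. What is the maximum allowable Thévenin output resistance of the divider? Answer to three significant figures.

Loading drop = R_th/(R_th + R_L) ≤ 0.0990, so R_th ≤ R_L · ε/(1−ε) = 120 kΩ × 0.0990/0.9010 = 13.2 kΩ.
(Any R1, R2 with R2/(R1+R2) = 0.325 and R1‖R2 ≤ 13.2 kΩ will meet the spec.)

R_th ≤ 13.2 kΩ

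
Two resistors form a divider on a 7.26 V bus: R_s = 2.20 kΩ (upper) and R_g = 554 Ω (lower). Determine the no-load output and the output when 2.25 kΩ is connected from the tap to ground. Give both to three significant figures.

Unloaded: 1.46 V; loaded: 1.22 V

Open-circuit: V = 7.26 × 554/(2200 + 554) = 1.46 V.
With the load, R_g becomes R_g‖R_L = 444.5 Ω, so V = 7.26 × 444.5/2645 = 1.22 V.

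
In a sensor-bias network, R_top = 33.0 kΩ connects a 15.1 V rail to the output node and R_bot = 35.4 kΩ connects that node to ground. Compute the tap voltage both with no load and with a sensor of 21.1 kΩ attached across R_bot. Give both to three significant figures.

Unloaded: 7.81 V; loaded: 4.32 V

Open-circuit: V = 15.1 × 35.4/(33.0 + 35.4) = 7.81 V.
With the load, R_bot becomes R_bot‖R_L = 13.22 kΩ, so V = 15.1 × 13.22/46.22 = 4.32 V.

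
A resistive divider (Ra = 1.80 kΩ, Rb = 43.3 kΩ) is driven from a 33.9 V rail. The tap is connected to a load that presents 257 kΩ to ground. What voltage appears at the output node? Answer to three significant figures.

The load sits in parallel with Rb: Rb‖R_L = (43.3 × 257) / (43.3 + 257) = 37.06 kΩ.
V_out = 33.9 × 37.06 / (1.80 + 37.06) = 33.9 × 37.06/38.86 = 32.3 V.

V_out ≈ 32.3 V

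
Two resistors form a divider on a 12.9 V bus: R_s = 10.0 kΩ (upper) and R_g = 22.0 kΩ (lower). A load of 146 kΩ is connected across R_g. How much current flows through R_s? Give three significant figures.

R_g‖R_L = 19.12 kΩ, so the source sees R_s + R_g‖R_L = 29.12 kΩ.
I = 12.9 V / 29.12 kΩ = 0.443 mA.

I ≈ 0.443 mA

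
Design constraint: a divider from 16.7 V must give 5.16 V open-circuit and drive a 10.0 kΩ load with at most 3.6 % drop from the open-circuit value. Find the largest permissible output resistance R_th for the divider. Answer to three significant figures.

Loading drop = R_th/(R_th + R_L) ≤ 0.0360, so R_th ≤ R_L · ε/(1−ε) = 10.0 kΩ × 0.0360/0.9640 = 373 Ω.
(Any R1, R2 with R2/(R1+R2) = 0.309 and R1‖R2 ≤ 373 Ω will meet the spec.)

R_th ≤ 373 Ω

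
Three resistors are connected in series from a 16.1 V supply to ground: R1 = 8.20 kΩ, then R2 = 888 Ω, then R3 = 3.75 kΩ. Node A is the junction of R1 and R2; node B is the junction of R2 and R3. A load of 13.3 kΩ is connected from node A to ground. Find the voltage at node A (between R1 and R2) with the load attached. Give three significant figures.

V ≈ 4.76 V

Below node A the series string R2+R3 = 4638 Ω sits in parallel with the 13300 Ω load: 3439 Ω.
V_A = 16.1 × 3439/(8200 + 3439) = 4.76 V.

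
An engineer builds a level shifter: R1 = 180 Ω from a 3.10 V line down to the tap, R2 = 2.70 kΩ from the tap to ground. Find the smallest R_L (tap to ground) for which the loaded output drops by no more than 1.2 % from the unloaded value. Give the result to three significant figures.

Output resistance R_th = R1‖R2 = (180 × 2700)/2880 = 168.8 Ω.
The fractional drop is R_th/(R_th + R_L); requiring this ≤ 0.0120 gives R_L ≥ R_th(1/0.0120 − 1) = 168.8 × 82.33 = 13.9 kΩ.

R_L(min) ≈ 13.9 kΩ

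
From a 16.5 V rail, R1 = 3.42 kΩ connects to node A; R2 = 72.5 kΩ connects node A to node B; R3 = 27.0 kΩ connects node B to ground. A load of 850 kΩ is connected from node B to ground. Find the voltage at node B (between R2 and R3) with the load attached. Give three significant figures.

V ≈ 4.23 V

At node B, R3 is in parallel with the load: R3‖R_L = 26.17 kΩ.
Below node A the resistance is R2 + (R3‖R_L) = 98.67 kΩ, so V_A = 16.5 × 98.67/102.1 = 15.95 V.
Then V_B = V_A × (R3‖R_L)/(R2 + R3‖R_L) = 15.95 × 26.17/98.67 = 4.23 V.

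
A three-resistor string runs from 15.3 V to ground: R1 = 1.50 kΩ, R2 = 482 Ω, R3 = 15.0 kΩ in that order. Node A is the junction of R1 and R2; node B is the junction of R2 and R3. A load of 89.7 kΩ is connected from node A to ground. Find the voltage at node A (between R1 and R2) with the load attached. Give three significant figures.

Below node A the series string R2+R3 = 15480 Ω sits in parallel with the 89700 Ω load: 13200 Ω.
V_A = 15.3 × 13200/(1500 + 13200) = 13.7 V.

V ≈ 13.7 V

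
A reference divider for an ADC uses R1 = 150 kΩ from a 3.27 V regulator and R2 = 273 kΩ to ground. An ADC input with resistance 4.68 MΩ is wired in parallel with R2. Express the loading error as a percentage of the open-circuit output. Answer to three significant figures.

2.03 %

The divider's output (Thévenin) resistance is R1‖R2 = 96.81 kΩ.
Fractional drop under load = R_th/(R_th + R_L) = 96.81 / (96.81 + 4680) = 0.02027.
So the output falls by 2.03 %.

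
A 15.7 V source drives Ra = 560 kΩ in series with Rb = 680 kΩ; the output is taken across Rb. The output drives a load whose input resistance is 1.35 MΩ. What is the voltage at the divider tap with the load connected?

The load sits in parallel with Rb: Rb‖R_L = (680 × 1350) / (680 + 1350) = 452.2 kΩ.
V_out = 15.7 × 452.2 / (560 + 452.2) = 15.7 × 452.2/1012 = 7.01 V.

V_out ≈ 7.01 V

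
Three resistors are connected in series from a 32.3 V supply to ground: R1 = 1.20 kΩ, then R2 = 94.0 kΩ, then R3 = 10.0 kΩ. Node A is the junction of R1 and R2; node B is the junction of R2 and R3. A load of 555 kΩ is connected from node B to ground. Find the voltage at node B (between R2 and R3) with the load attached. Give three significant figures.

V ≈ 3.02 V

At node B, R3 is in parallel with the load: R3‖R_L = 9.823 kΩ.
Below node A the resistance is R2 + (R3‖R_L) = 103.8 kΩ, so V_A = 32.3 × 103.8/105.0 = 31.93 V.
Then V_B = V_A × (R3‖R_L)/(R2 + R3‖R_L) = 31.93 × 9.823/103.8 = 3.02 V.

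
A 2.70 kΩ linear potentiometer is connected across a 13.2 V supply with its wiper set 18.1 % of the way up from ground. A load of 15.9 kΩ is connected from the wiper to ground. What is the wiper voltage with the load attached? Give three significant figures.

The wiper splits the pot into (1−α)R = 2211 Ω above and αR = 488.7 Ω below.
Lower section ‖ load = 474.1 Ω.
V_wiper = 13.2 × 474.1/(2211 + 474.1) = 2.33 V.

V ≈ 2.33 V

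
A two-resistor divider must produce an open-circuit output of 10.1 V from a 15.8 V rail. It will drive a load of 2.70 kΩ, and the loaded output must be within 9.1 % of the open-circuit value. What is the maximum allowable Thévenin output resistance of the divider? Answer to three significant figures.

R_th ≤ 270 Ω

Loading drop = R_th/(R_th + R_L) ≤ 0.0910, so R_th ≤ R_L · ε/(1−ε) = 2.70 kΩ × 0.0910/0.9090 = 270 Ω.
(Any R1, R2 with R2/(R1+R2) = 0.639 and R1‖R2 ≤ 270 Ω will meet the spec.)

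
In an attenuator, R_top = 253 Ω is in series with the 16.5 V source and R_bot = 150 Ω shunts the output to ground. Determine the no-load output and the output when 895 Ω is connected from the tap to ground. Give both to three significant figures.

Open-circuit: V = 16.5 × 150/(253 + 150) = 6.14 V.
With the load, R_bot becomes R_bot‖R_L = 128.5 Ω, so V = 16.5 × 128.5/381.5 = 5.56 V.

Unloaded: 6.14 V; loaded: 5.56 V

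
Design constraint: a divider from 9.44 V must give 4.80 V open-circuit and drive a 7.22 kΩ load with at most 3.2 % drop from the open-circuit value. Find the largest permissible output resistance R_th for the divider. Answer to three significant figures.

Loading drop = R_th/(R_th + R_L) ≤ 0.0320, so R_th ≤ R_L · ε/(1−ε) = 7.22 kΩ × 0.0320/0.9680 = 239 Ω.
(Any R1, R2 with R2/(R1+R2) = 0.508 and R1‖R2 ≤ 239 Ω will meet the spec.)

R_th ≤ 239 Ω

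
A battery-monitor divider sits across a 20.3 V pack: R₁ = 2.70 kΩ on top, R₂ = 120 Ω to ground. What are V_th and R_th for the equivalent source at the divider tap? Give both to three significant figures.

V_th = 0.864 V, R_th = 115 Ω

V_th is the open-circuit tap voltage: 20.3 × 120/(2700 + 120) = 0.864 V.
With the supply zeroed, R₁ and R₂ appear in parallel from the tap: R_th = R₁‖R₂ = (2700 × 120)/2820 = 115 Ω.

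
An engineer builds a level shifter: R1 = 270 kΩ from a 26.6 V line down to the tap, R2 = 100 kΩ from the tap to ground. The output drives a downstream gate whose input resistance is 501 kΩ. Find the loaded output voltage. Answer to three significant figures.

The load sits in parallel with R2: R2‖R_L = (100 × 501) / (100 + 501) = 83.36 kΩ.
V_out = 26.6 × 83.36 / (270 + 83.36) = 26.6 × 83.36/353.4 = 6.28 V.

V_out ≈ 6.28 V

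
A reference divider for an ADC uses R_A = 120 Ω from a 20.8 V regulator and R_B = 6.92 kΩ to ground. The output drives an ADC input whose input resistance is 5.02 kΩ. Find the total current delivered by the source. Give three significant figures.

R_B‖R_L = 2909 Ω, so the source sees R_A + R_B‖R_L = 3029 Ω.
I = 20.8 V / 3029 Ω = 6.87 mA.

I ≈ 6.87 mA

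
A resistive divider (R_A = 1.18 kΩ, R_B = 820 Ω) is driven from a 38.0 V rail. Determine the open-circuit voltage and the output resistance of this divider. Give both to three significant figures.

V_th = 15.6 V, R_th = 484 Ω

V_th is the open-circuit tap voltage: 38.0 × 820/(1180 + 820) = 15.6 V.
With the supply zeroed, R_A and R_B appear in parallel from the tap: R_th = R_A‖R_B = (1180 × 820)/2000 = 484 Ω.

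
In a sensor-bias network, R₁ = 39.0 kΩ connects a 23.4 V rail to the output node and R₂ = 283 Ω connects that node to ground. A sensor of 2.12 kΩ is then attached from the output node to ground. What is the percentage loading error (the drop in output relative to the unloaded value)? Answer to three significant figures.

11.7 %

Unloaded V = 23.4 × 283/39280 = 0.16858 V.
Loaded: R₂‖R_L = 249.7 Ω, giving V = 23.4 × 249.7/39250 = 0.14885 V.
Drop = (0.16858 − 0.14885) / 0.16858 = 11.7 %.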